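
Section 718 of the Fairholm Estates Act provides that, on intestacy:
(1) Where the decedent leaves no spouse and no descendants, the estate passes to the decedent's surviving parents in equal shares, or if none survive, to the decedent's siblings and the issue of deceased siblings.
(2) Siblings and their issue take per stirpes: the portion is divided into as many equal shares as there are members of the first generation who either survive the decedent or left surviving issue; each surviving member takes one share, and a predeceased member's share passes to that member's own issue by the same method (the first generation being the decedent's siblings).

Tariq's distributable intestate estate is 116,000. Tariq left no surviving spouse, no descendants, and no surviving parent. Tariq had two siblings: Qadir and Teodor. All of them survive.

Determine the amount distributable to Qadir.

The entire 116,000 passes to the siblings and their issue.
That amount (116,000) is divided into 2 shares of 58,000: Qadir and Teodor each take 58,000.

Qadir receives 58,000.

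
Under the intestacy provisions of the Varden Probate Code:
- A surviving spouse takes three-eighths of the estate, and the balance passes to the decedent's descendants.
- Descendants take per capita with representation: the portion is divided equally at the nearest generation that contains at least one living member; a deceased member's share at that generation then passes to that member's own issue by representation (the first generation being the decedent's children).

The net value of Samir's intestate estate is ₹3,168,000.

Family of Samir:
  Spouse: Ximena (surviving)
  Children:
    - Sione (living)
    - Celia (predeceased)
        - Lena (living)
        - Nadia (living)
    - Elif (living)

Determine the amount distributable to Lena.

Lena receives ₹330,000.

Ximena takes three-eighths of ₹3,168,000 = ₹1,188,000. The remaining ₹1,980,000 passes to the descendants.
The descendants' portion (₹1,980,000) is divided into 3 shares of ₹660,000: Sione and Elif each take ₹660,000; Celia's ₹660,000 share passes to Celia's issue.
Celia's share (₹660,000) is divided into 2 shares of ₹330,000: Lena and Nadia each take ₹330,000.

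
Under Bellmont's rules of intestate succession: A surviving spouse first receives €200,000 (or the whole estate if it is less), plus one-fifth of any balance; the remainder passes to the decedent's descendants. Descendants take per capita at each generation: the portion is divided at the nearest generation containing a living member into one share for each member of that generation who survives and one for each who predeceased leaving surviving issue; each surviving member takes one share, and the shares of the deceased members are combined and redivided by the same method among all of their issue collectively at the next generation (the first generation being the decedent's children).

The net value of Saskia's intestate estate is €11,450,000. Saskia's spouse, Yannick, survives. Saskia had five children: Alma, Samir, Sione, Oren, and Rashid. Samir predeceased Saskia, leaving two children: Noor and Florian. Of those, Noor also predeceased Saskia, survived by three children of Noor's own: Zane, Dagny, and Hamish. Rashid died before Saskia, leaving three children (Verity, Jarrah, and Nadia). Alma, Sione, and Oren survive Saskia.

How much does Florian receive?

Florian receives €720,000.

Yannick first takes €200,000, leaving a balance of €11,250,000. Yannick then takes one-fifth of the balance (€2,250,000), for a total of €2,450,000. The remaining €9,000,000 passes to the descendants.
The descendants' portion (€9,000,000) is divided at the children's generation into 5 shares of €1,800,000. Alma, Sione, and Oren each take €1,800,000. The 2 shares of the deceased (Samir and Rashid) are combined into a pool of €3,600,000.
That pool (€3,600,000) is divided at the grandchildren's generation into 5 shares of €720,000. Florian, Verity, Jarrah, and Nadia each take €720,000. The remaining share for the deceased Noor (€720,000) is carried to the next generation.
That pool (€720,000) is divided at the great-grandchildren's generation equally among Zane, Dagny, and Hamish: €240,000 each.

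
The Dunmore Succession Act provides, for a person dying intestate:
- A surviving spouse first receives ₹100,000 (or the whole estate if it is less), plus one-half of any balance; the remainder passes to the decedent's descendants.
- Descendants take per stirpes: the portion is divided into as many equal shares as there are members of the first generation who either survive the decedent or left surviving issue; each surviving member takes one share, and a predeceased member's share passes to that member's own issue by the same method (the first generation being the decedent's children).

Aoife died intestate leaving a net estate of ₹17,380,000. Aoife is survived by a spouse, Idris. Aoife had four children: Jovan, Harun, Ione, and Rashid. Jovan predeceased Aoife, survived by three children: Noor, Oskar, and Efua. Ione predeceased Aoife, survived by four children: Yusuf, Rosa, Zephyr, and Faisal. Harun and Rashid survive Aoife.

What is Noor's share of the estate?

Idris first takes ₹100,000, leaving a balance of ₹17,280,000. Idris then takes one-half of the balance (₹8,640,000), for a total of ₹8,740,000. The remaining ₹8,640,000 passes to the descendants.
The descendants' portion (₹8,640,000) is divided into 4 shares of ₹2,160,000: Harun and Rashid each take ₹2,160,000; Jovan's ₹2,160,000 share passes to Jovan's issue; Ione's ₹2,160,000 share passes to Ione's issue.
Jovan's share (₹2,160,000) is divided into 3 shares of ₹720,000: Noor, Oskar, and Efua each take ₹720,000.
Ione's share (₹2,160,000) is divided into 4 shares of ₹540,000: Yusuf, Rosa, Zephyr, and Faisal each take ₹540,000.

Noor receives ₹720,000.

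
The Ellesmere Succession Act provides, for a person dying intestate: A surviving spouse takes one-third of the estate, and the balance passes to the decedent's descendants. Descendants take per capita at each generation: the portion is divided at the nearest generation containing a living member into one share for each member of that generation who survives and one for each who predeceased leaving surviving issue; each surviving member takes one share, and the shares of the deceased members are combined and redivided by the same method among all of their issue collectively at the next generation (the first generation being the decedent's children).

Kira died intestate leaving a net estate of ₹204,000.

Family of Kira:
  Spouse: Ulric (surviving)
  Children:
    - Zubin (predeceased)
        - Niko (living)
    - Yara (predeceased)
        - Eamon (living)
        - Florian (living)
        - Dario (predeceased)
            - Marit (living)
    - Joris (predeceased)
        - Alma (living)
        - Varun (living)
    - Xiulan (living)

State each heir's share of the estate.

Ulric: ₹68,000; Niko: ₹17,000; Eamon: ₹17,000; Florian: ₹17,000; Marit: ₹17,000; Alma: ₹17,000; Varun: ₹17,000; Xiulan: ₹34,000

Ulric takes one-third of ₹204,000 = ₹68,000. The remaining ₹136,000 passes to the descendants.
The descendants' portion (₹136,000) is divided at the children's generation into 4 shares of ₹34,000. Xiulan takes ₹34,000. The 3 shares of the deceased (Zubin, Yara, and Joris) are combined into a pool of ₹102,000.
That pool (₹102,000) is divided at the grandchildren's generation into 6 shares of ₹17,000. Niko, Eamon, Florian, Alma, and Varun each take ₹17,000. The remaining share for the deceased Dario (₹17,000) is carried to the next generation.
That pool (₹17,000) passes entirely to Marit, the sole taker at the great-grandchildren's generation.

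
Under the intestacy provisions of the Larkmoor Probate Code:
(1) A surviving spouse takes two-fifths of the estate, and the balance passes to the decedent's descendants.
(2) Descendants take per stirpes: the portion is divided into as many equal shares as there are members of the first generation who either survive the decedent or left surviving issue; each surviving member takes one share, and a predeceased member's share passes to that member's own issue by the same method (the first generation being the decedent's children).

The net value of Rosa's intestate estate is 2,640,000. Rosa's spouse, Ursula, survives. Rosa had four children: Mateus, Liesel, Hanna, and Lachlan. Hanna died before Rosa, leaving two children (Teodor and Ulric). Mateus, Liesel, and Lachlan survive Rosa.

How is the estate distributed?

Ursula: 1,056,000; Mateus: 396,000; Liesel: 396,000; Teodor: 198,000; Ulric: 198,000; Lachlan: 396,000

Ursula takes two-fifths of 2,640,000 = 1,056,000. The remaining 1,584,000 passes to the descendants.
The descendants' portion (1,584,000) is divided into 4 shares of 396,000: Mateus, Liesel, and Lachlan each take 396,000; Hanna's 396,000 share passes to Hanna's issue.
Hanna's share (396,000) is divided into 2 shares of 198,000: Teodor and Ulric each take 198,000.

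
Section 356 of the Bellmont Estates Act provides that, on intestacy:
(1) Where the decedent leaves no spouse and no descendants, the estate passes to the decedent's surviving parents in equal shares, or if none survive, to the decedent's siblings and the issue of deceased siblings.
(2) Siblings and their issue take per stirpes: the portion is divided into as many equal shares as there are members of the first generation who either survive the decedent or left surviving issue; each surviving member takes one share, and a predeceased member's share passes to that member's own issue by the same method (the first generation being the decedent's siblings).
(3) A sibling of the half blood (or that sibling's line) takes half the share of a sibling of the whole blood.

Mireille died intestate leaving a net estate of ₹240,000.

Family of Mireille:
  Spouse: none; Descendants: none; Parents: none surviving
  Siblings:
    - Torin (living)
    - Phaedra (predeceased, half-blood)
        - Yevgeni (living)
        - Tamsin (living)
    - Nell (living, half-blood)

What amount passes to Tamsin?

Tamsin receives ₹30,000.

The entire ₹240,000 passes to the siblings and their issue.
Counting each half-blood sibling's line as half a unit, there are 2 units in ₹240,000, so one unit is ₹120,000. Whole-blood lines (Torin) take ₹120,000 each; half-blood lines (Phaedra and Nell) take ₹60,000 each.
Phaedra's share (₹60,000) is divided into 2 shares of ₹30,000: Yevgeni and Tamsin each take ₹30,000.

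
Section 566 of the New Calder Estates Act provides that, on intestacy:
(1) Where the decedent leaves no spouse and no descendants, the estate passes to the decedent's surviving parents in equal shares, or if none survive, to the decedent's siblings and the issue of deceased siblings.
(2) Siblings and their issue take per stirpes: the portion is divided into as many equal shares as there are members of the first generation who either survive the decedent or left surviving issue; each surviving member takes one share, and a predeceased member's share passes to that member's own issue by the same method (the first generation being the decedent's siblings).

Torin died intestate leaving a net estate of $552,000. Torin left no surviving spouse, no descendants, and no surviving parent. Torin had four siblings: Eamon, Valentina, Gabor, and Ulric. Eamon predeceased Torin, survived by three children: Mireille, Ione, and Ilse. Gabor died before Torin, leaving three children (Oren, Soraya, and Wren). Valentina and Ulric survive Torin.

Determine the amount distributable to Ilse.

Ilse receives $46,000.

The entire $552,000 passes to the siblings and their issue.
That amount ($552,000) is divided into 4 shares of $138,000: Valentina and Ulric each take $138,000; Eamon's $138,000 share passes to Eamon's issue; Gabor's $138,000 share passes to Gabor's issue.
Eamon's share ($138,000) is divided into 3 shares of $46,000: Mireille, Ione, and Ilse each take $46,000.
Gabor's share ($138,000) is divided into 3 shares of $46,000: Oren, Soraya, and Wren each take $46,000.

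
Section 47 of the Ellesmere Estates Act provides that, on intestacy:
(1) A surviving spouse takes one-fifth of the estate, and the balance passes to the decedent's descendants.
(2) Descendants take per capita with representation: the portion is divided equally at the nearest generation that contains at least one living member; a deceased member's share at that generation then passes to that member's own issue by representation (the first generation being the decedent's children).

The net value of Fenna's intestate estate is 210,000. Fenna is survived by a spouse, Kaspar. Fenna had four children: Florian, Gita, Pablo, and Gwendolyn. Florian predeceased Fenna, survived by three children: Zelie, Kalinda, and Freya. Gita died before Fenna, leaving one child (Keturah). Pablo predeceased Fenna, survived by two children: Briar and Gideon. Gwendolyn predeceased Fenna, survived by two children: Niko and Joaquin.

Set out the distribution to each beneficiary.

Kaspar: 42,000; Zelie: 21,000; Kalinda: 21,000; Freya: 21,000; Keturah: 21,000; Briar: 21,000; Gideon: 21,000; Niko: 21,000; Joaquin: 21,000

Kaspar takes one-fifth of 210,000 = 42,000. The remaining 168,000 passes to the descendants.
No child survives, so the initial division is made at the grandchildren's generation.
The descendants' portion (168,000) is divided into 8 shares of 21,000: Zelie, Kalinda, Freya, Keturah, Briar, Gideon, Niko, and Joaquin each take 21,000.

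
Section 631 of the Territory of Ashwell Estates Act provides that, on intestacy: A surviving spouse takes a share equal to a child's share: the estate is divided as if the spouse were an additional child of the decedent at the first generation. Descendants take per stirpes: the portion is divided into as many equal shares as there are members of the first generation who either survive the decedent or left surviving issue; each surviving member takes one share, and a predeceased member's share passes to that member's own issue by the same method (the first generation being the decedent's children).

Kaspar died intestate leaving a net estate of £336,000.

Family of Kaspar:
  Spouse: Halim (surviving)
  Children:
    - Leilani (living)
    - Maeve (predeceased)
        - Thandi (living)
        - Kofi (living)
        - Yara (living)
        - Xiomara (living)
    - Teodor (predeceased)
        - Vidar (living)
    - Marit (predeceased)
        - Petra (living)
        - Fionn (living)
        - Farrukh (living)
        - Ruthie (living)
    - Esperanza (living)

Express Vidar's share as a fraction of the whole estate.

Vidar receives 1/6 of the estate.

The spouse counts as an additional share at the children's level, so there are 6 primary shares of £56,000. Halim takes one such share (£56,000).
The children's combined portion (£280,000) is divided into 5 shares of £56,000: Leilani and Esperanza each take £56,000; Maeve's £56,000 share passes to Maeve's issue; Teodor's £56,000 share passes to Teodor's issue; Marit's £56,000 share passes to Marit's issue.
Maeve's share (£56,000) is divided into 4 shares of £14,000: Thandi, Kofi, Yara, and Xiomara each take £14,000.
Teodor's share (£56,000) passes entirely to Vidar.
Marit's share (£56,000) is divided into 4 shares of £14,000: Petra, Fionn, Farrukh, and Ruthie each take £14,000.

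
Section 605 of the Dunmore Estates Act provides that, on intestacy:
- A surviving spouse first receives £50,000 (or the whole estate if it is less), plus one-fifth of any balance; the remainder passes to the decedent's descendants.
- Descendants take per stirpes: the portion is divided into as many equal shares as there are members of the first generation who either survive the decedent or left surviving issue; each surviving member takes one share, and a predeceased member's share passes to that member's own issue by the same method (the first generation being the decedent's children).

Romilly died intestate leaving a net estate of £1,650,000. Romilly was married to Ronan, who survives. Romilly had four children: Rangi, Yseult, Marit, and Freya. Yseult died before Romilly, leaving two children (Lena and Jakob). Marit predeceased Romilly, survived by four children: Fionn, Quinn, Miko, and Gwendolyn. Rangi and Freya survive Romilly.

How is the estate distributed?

Ronan first takes £50,000, leaving a balance of £1,600,000. Ronan then takes one-fifth of the balance (£320,000), for a total of £370,000. The remaining £1,280,000 passes to the descendants.
The descendants' portion (£1,280,000) is divided into 4 shares of £320,000: Rangi and Freya each take £320,000; Yseult's £320,000 share passes to Yseult's issue; Marit's £320,000 share passes to Marit's issue.
Yseult's share (£320,000) is divided into 2 shares of £160,000: Lena and Jakob each take £160,000.
Marit's share (£320,000) is divided into 4 shares of £80,000: Fionn, Quinn, Miko, and Gwendolyn each take £80,000.

Ronan: £370,000; Rangi: £320,000; Lena: £160,000; Jakob: £160,000; Fionn: £80,000; Quinn: £80,000; Miko: £80,000; Gwendolyn: £80,000; Freya: £320,000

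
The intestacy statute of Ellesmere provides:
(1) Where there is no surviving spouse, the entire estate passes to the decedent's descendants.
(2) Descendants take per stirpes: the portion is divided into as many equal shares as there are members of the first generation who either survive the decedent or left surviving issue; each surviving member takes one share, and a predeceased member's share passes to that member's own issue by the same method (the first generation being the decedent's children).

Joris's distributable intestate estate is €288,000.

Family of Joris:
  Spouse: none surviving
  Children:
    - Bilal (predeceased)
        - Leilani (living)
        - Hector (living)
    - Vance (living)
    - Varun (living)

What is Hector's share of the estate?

Hector receives €48,000.

The entire €288,000 passes to the descendants.
That amount (€288,000) is divided into 3 shares of €96,000: Vance and Varun each take €96,000; Bilal's €96,000 share passes to Bilal's issue.
Bilal's share (€96,000) is divided into 2 shares of €48,000: Leilani and Hector each take €48,000.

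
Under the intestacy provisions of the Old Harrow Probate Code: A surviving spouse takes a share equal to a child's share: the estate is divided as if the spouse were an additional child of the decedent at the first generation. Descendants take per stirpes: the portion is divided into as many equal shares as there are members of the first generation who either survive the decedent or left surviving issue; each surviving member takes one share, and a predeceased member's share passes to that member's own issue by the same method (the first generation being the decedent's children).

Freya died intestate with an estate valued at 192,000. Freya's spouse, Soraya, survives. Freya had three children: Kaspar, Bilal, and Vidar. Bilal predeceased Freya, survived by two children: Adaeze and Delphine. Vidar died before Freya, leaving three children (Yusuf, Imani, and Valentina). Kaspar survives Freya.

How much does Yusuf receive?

The spouse counts as an additional share at the children's level, so there are 4 primary shares of 48,000. Soraya takes one such share (48,000).
The children's combined portion (144,000) is divided into 3 shares of 48,000: Kaspar takes 48,000; Bilal's 48,000 share passes to Bilal's issue; Vidar's 48,000 share passes to Vidar's issue.
Bilal's share (48,000) is divided into 2 shares of 24,000: Adaeze and Delphine each take 24,000.
Vidar's share (48,000) is divided into 3 shares of 16,000: Yusuf, Imani, and Valentina each take 16,000.

Yusuf receives 16,000.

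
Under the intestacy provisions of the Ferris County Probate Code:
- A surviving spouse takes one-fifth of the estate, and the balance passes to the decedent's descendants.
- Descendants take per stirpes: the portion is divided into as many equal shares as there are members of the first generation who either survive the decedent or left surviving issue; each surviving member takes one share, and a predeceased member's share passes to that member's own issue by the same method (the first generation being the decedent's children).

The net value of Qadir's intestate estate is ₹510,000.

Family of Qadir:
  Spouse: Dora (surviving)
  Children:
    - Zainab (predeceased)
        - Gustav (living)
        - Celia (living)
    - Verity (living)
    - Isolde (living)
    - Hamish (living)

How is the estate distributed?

Dora: ₹102,000; Gustav: ₹51,000; Celia: ₹51,000; Verity: ₹102,000; Isolde: ₹102,000; Hamish: ₹102,000

Dora takes one-fifth of ₹510,000 = ₹102,000. The remaining ₹408,000 passes to the descendants.
The descendants' portion (₹408,000) is divided into 4 shares of ₹102,000: Verity, Isolde, and Hamish each take ₹102,000; Zainab's ₹102,000 share passes to Zainab's issue.
Zainab's share (₹102,000) is divided into 2 shares of ₹51,000: Gustav and Celia each take ₹51,000.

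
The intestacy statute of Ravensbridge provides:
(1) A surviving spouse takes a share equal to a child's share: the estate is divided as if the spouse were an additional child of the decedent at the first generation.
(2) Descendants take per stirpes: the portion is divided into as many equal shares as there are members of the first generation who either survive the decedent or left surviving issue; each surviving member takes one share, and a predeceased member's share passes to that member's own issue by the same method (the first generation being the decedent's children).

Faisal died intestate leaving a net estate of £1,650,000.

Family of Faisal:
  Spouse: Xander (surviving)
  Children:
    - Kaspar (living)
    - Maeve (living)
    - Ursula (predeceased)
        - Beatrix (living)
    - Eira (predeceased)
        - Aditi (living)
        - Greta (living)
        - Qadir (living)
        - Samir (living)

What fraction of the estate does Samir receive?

Samir receives 1/20 of the estate.

The spouse counts as an additional share at the children's level, so there are 5 primary shares of £330,000. Xander takes one such share (£330,000).
The children's combined portion (£1,320,000) is divided into 4 shares of £330,000: Kaspar and Maeve each take £330,000; Ursula's £330,000 share passes to Ursula's issue; Eira's £330,000 share passes to Eira's issue.
Ursula's share (£330,000) passes entirely to Beatrix.
Eira's share (£330,000) is divided into 4 shares of £82,500: Aditi, Greta, Qadir, and Samir each take £82,500.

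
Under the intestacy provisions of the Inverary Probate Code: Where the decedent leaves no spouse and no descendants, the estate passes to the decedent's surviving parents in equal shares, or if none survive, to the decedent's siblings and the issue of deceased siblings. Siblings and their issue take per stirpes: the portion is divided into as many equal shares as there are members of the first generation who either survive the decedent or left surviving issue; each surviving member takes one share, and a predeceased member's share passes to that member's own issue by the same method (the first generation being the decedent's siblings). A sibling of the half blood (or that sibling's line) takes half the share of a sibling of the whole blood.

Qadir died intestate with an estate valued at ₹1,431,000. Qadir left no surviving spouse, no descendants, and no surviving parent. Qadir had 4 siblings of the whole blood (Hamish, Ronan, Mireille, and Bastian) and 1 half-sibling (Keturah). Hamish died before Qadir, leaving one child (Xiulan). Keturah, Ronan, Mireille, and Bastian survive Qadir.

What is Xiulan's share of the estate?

The entire ₹1,431,000 passes to the siblings and their issue.
Counting each half-blood sibling's line as half a unit, there are 9/2 units in ₹1,431,000, so one unit is ₹318,000. Whole-blood lines (Hamish, Ronan, Mireille, and Bastian) take ₹318,000 each; half-blood lines (Keturah) take ₹159,000 each.
Hamish's share (₹318,000) passes entirely to Xiulan.

Xiulan receives ₹318,000.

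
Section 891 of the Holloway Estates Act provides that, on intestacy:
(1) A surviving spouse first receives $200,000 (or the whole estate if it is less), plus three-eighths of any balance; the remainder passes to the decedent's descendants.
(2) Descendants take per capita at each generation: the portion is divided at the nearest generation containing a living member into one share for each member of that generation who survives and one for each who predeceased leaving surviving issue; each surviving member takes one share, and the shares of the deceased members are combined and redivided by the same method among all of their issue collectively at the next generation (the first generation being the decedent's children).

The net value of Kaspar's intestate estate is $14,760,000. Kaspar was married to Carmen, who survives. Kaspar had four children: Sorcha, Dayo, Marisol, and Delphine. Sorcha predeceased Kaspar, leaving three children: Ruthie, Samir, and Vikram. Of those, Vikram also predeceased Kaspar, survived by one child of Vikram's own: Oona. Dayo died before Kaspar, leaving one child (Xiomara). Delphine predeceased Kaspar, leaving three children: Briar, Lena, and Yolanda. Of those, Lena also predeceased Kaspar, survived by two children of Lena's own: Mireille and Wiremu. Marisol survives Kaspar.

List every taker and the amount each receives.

Carmen: $5,660,000; Ruthie: $975,000; Samir: $975,000; Oona: $650,000; Xiomara: $975,000; Marisol: $2,275,000; Briar: $975,000; Mireille: $650,000; Wiremu: $650,000; Yolanda: $975,000

Carmen first takes $200,000, leaving a balance of $14,560,000. Carmen then takes three-eighths of the balance ($5,460,000), for a total of $5,660,000. The remaining $9,100,000 passes to the descendants.
The descendants' portion ($9,100,000) is divided at the children's generation into 4 shares of $2,275,000. Marisol takes $2,275,000. The 3 shares of the deceased (Sorcha, Dayo, and Delphine) are combined into a pool of $6,825,000.
That pool ($6,825,000) is divided at the grandchildren's generation into 7 shares of $975,000. Ruthie, Samir, Xiomara, Briar, and Yolanda each take $975,000. The 2 shares of the deceased (Vikram and Lena) are combined into a pool of $1,950,000.
That pool ($1,950,000) is divided at the great-grandchildren's generation equally among Oona, Mireille, and Wiremu: $650,000 each.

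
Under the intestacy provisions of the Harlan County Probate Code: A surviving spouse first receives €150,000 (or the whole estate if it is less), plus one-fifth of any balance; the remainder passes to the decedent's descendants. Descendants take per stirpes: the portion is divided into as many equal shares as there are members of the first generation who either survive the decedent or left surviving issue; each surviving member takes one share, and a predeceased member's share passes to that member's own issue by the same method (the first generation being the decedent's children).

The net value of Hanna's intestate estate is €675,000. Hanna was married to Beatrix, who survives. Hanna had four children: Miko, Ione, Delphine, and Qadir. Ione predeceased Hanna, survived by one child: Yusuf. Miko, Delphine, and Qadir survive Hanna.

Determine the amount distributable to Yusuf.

Yusuf receives €105,000.

Beatrix first takes €150,000, leaving a balance of €525,000. Beatrix then takes one-fifth of the balance (€105,000), for a total of €255,000. The remaining €420,000 passes to the descendants.
The descendants' portion (€420,000) is divided into 4 shares of €105,000: Miko, Delphine, and Qadir each take €105,000; Ione's €105,000 share passes to Ione's issue.
Ione's share (€105,000) passes entirely to Yusuf.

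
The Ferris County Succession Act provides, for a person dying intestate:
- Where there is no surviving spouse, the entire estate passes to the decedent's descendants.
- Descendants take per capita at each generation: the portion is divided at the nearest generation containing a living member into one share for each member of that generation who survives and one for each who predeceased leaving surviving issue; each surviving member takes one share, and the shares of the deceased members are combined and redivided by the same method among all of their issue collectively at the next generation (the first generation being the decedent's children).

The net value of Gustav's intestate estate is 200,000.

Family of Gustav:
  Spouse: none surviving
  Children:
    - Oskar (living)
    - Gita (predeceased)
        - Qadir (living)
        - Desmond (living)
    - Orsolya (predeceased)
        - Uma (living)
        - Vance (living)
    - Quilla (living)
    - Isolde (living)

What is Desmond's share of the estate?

The entire 200,000 passes to the descendants.
That amount (200,000) is divided at the children's generation into 5 shares of 40,000. Oskar, Quilla, and Isolde each take 40,000. The 2 shares of the deceased (Gita and Orsolya) are combined into a pool of 80,000.
That pool (80,000) is divided at the grandchildren's generation equally among Qadir, Desmond, Uma, and Vance: 20,000 each.

Desmond receives 20,000.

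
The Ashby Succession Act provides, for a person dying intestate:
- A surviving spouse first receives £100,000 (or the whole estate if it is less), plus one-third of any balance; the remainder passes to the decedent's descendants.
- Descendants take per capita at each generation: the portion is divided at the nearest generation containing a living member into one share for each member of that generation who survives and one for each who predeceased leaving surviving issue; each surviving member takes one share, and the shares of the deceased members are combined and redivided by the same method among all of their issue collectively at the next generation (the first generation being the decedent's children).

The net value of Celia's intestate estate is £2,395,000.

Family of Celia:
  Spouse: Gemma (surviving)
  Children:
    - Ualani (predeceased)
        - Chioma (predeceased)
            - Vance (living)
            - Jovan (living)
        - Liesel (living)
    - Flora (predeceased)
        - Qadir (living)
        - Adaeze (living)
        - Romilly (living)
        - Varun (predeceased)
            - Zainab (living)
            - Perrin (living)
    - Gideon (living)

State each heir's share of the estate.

Gemma first takes £100,000, leaving a balance of £2,295,000. Gemma then takes one-third of the balance (£765,000), for a total of £865,000. The remaining £1,530,000 passes to the descendants.
The descendants' portion (£1,530,000) is divided at the children's generation into 3 shares of £510,000. Gideon takes £510,000. The 2 shares of the deceased (Ualani and Flora) are combined into a pool of £1,020,000.
That pool (£1,020,000) is divided at the grandchildren's generation into 6 shares of £170,000. Liesel, Qadir, Adaeze, and Romilly each take £170,000. The 2 shares of the deceased (Chioma and Varun) are combined into a pool of £340,000.
That pool (£340,000) is divided at the great-grandchildren's generation equally among Vance, Jovan, Zainab, and Perrin: £85,000 each.

Gemma: £865,000; Vance: £85,000; Jovan: £85,000; Liesel: £170,000; Qadir: £170,000; Adaeze: £170,000; Romilly: £170,000; Zainab: £85,000; Perrin: £85,000; Gideon: £510,000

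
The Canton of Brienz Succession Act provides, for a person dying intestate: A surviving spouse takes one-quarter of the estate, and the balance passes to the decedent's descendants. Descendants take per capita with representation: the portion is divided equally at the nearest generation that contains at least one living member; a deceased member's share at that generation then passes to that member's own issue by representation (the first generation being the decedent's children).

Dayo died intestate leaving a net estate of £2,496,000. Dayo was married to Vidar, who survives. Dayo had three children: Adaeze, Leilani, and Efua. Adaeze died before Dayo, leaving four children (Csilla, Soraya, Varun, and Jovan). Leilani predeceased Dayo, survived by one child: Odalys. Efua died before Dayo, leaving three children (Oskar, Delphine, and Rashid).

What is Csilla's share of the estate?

Csilla receives £234,000.

Vidar takes one-quarter of £2,496,000 = £624,000. The remaining £1,872,000 passes to the descendants.
No child survives, so the initial division is made at the grandchildren's generation.
The descendants' portion (£1,872,000) is divided into 8 shares of £234,000: Csilla, Soraya, Varun, Jovan, Odalys, Oskar, Delphine, and Rashid each take £234,000.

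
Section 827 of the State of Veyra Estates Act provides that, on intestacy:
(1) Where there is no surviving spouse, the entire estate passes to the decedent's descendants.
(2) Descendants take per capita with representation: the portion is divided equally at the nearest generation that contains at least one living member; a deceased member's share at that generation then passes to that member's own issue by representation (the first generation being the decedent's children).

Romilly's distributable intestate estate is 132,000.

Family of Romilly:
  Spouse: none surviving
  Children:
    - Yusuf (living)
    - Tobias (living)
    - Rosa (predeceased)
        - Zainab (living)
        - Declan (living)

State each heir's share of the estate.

The entire 132,000 passes to the descendants.
That amount (132,000) is divided into 3 shares of 44,000: Yusuf and Tobias each take 44,000; Rosa's 44,000 share passes to Rosa's issue.
Rosa's share (44,000) is divided into 2 shares of 22,000: Zainab and Declan each take 22,000.

Yusuf: 44,000; Tobias: 44,000; Zainab: 22,000; Declan: 22,000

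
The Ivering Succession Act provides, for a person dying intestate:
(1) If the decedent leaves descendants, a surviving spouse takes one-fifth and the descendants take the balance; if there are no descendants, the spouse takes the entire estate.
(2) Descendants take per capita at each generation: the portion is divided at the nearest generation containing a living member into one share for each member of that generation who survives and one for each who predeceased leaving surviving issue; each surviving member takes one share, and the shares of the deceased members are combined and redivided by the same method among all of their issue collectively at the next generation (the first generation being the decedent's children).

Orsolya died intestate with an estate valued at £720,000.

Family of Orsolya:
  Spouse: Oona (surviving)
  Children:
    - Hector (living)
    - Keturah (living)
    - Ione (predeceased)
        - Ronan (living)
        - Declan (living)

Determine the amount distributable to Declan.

Declan receives £96,000.

Oona takes one-fifth of £720,000 = £144,000. The remaining £576,000 passes to the descendants.
The descendants' portion (£576,000) is divided at the children's generation into 3 shares of £192,000. Hector and Keturah each take £192,000. The remaining share for the deceased Ione (£192,000) is carried to the next generation.
That pool (£192,000) is divided at the grandchildren's generation equally among Ronan and Declan: £96,000 each.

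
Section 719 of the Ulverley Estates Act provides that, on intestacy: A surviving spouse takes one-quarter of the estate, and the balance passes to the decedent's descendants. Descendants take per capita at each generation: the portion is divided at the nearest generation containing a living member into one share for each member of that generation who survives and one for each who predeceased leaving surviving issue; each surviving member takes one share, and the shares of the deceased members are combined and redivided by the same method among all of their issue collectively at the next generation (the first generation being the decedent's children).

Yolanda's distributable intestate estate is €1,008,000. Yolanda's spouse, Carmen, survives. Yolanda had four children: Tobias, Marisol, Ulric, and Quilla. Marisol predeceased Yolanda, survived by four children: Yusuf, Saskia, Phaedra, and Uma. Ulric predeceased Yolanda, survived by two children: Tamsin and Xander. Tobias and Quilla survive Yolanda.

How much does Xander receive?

Xander receives €63,000.

Carmen takes one-quarter of €1,008,000 = €252,000. The remaining €756,000 passes to the descendants.
The descendants' portion (€756,000) is divided at the children's generation into 4 shares of €189,000. Tobias and Quilla each take €189,000. The 2 shares of the deceased (Marisol and Ulric) are combined into a pool of €378,000.
That pool (€378,000) is divided at the grandchildren's generation equally among Yusuf, Saskia, Phaedra, Uma, Tamsin, and Xander: €63,000 each.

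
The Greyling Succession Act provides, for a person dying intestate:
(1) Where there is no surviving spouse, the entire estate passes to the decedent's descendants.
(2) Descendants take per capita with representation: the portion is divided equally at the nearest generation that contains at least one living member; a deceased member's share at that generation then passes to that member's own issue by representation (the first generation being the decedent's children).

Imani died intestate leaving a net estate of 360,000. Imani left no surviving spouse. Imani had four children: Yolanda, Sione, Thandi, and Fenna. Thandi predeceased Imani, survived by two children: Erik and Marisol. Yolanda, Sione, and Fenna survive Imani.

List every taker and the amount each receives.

The entire 360,000 passes to the descendants.
That amount (360,000) is divided into 4 shares of 90,000: Yolanda, Sione, and Fenna each take 90,000; Thandi's 90,000 share passes to Thandi's issue.
Thandi's share (90,000) is divided into 2 shares of 45,000: Erik and Marisol each take 45,000.

Yolanda: 90,000; Sione: 90,000; Erik: 45,000; Marisol: 45,000; Fenna: 90,000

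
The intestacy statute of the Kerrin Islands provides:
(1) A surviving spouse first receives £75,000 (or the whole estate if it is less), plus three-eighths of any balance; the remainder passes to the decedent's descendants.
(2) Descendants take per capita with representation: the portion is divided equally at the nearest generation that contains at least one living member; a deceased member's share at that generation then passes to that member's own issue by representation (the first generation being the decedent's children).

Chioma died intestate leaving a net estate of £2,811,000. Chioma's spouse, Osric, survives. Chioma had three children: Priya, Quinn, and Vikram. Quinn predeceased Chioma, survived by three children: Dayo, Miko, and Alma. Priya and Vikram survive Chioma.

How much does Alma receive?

Alma receives £190,000.

Osric first takes £75,000, leaving a balance of £2,736,000. Osric then takes three-eighths of the balance (£1,026,000), for a total of £1,101,000. The remaining £1,710,000 passes to the descendants.
The descendants' portion (£1,710,000) is divided into 3 shares of £570,000: Priya and Vikram each take £570,000; Quinn's £570,000 share passes to Quinn's issue.
Quinn's share (£570,000) is divided into 3 shares of £190,000: Dayo, Miko, and Alma each take £190,000.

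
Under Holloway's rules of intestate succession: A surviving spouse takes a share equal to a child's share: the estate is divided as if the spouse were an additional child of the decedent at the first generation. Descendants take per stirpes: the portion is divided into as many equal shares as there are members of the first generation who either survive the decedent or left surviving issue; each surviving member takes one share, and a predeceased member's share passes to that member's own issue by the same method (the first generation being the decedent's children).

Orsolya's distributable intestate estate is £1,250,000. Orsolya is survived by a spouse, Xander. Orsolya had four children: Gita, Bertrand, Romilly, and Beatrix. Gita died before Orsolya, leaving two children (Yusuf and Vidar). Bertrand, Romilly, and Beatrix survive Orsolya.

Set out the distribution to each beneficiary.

The spouse counts as an additional share at the children's level, so there are 5 primary shares of £250,000. Xander takes one such share (£250,000).
The children's combined portion (£1,000,000) is divided into 4 shares of £250,000: Bertrand, Romilly, and Beatrix each take £250,000; Gita's £250,000 share passes to Gita's issue.
Gita's share (£250,000) is divided into 2 shares of £125,000: Yusuf and Vidar each take £125,000.

Xander: £250,000; Yusuf: £125,000; Vidar: £125,000; Bertrand: £250,000; Romilly: £250,000; Beatrix: £250,000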